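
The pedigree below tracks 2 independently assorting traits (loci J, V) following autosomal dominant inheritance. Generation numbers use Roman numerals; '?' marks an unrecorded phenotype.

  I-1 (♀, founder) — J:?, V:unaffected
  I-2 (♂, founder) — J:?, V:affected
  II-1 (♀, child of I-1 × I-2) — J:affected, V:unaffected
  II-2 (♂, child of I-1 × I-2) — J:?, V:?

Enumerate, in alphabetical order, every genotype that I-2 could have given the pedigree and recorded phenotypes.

J/I-1 ? ·: jj|Jj|JJ
J/I-2 ? ·: jj|Jj|JJ
J/II-1 aff I-1×I-2: Jj|JJ
J/II-2 ? I-1×I-2: jj|Jj|JJ
⇒ J over [I-1,I-2,II-1,II-2]: 21 consistent
V/I-1 un ·: vv
V/I-2 aff ·: Vv
V/II-1 un I-1×I-2: vv
V/II-2 ? I-1×I-2: vv|Vv
⇒ V over [I-1,I-2,II-1,II-2]: 2 consistent

I-2 ∈ {JJ Vv, Jj Vv, jj Vv}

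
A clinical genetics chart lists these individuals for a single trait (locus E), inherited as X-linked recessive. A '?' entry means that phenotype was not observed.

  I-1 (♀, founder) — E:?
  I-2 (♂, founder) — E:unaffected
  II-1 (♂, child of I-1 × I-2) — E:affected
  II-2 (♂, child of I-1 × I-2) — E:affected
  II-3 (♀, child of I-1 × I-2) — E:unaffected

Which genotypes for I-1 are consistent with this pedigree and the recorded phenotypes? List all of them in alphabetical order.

E/I-1 ? ·: X^EX^e|X^eX^e
E/I-2 un ·: X^EY
E/II-1 aff I-1×I-2: X^eY
E/II-2 aff I-1×I-2: X^eY
E/II-3 un I-1×I-2: X^EX^E|X^EX^e
⇒ E over [I-1,I-2,II-1,II-2,II-3]: 3 consistent

I-1 ∈ {X^EX^e, X^eX^e}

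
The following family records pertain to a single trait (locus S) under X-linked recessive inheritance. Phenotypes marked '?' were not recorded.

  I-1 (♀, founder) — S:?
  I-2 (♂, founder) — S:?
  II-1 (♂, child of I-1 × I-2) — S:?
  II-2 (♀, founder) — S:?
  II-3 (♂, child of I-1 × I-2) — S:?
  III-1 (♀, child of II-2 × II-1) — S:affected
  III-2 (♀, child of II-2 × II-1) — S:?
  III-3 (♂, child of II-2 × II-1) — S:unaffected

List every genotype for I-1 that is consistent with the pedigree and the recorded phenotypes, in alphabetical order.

I-1 ∈ {X^SX^s, X^sX^s}

S/I-1 ? ·: X^SX^s|X^sX^s
S/I-2 ? ·: X^SY|X^sY
S/II-1 ? I-1×I-2: X^sY
S/II-2 ? ·: X^SX^s
S/II-3 ? I-1×I-2: X^SY|X^sY
S/III-1 aff II-2×II-1: X^sX^s
S/III-2 ? II-2×II-1: X^SX^s|X^sX^s
S/III-3 un II-2×II-1: X^SY
⇒ S over [I-1,I-2,II-1,II-2,II-3,III-1,III-2,III-3]: 12 consistent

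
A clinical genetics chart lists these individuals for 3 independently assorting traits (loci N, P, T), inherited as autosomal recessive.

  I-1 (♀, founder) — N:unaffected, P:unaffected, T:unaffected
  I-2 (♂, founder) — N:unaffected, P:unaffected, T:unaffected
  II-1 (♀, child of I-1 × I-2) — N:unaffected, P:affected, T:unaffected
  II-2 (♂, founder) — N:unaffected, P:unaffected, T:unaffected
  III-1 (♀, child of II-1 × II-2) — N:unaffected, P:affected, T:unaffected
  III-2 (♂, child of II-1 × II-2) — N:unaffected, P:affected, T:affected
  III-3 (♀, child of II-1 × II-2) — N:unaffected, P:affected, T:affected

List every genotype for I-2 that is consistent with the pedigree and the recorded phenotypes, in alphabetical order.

N/I-1 un ·: NN|Nn
N/I-2 un ·: NN|Nn
N/II-1 un I-1×I-2: NN|Nn
N/II-2 un ·: NN|Nn
N/III-1 un II-1×II-2: NN|Nn
N/III-2 un II-1×II-2: NN|Nn
N/III-3 un II-1×II-2: NN|Nn
⇒ N over [I-1,I-2,II-1,II-2,III-1,III-2,III-3]: 84 consistent
P/I-1 un ·: Pp
P/I-2 un ·: Pp
P/II-1 aff I-1×I-2: pp
P/II-2 un ·: Pp
P/III-1 aff II-1×II-2: pp
P/III-2 aff II-1×II-2: pp
P/III-3 aff II-1×II-2: pp
⇒ P over [I-1,I-2,II-1,II-2,III-1,III-2,III-3]: 1 consistent
T/I-1 un ·: TT|Tt
T/I-2 un ·: TT|Tt
T/II-1 un I-1×I-2: Tt
T/II-2 un ·: Tt
T/III-1 un II-1×II-2: TT|Tt
T/III-2 aff II-1×II-2: tt
T/III-3 aff II-1×II-2: tt
⇒ T over [I-1,I-2,II-1,II-2,III-1,III-2,III-3]: 6 consistent

I-2 ∈ {NN Pp TT, NN Pp Tt, Nn Pp TT, Nn Pp Tt}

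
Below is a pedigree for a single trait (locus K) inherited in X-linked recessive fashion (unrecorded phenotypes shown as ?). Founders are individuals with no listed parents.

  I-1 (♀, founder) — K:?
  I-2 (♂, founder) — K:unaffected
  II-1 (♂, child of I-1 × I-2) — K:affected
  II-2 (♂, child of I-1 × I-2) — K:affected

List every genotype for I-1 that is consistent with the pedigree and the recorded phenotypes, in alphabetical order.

K/I-1 ? ·: X^KX^k|X^kX^k
K/I-2 un ·: X^KY
K/II-1 aff I-1×I-2: X^kY
K/II-2 aff I-1×I-2: X^kY
⇒ K over [I-1,I-2,II-1,II-2]: 2 consistent

I-1 ∈ {X^KX^k, X^kX^k}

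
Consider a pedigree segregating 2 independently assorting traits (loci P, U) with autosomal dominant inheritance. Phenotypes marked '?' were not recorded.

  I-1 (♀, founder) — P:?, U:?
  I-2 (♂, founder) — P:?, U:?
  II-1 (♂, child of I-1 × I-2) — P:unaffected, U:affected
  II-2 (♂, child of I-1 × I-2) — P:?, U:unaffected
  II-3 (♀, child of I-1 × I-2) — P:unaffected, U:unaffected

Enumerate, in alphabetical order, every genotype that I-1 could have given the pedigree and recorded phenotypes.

P/I-1 ? ·: pp|Pp
P/I-2 ? ·: pp|Pp
P/II-1 un I-1×I-2: pp
P/II-2 ? I-1×I-2: pp|Pp|PP
P/II-3 un I-1×I-2: pp
⇒ P over [I-1,I-2,II-1,II-2,II-3]: 8 consistent
U/I-1 ? ·: uu|Uu
U/I-2 ? ·: uu|Uu
U/II-1 aff I-1×I-2: Uu|UU
U/II-2 un I-1×I-2: uu
U/II-3 un I-1×I-2: uu
⇒ U over [I-1,I-2,II-1,II-2,II-3]: 4 consistent

I-1 ∈ {Pp Uu, Pp uu, pp Uu, pp uu}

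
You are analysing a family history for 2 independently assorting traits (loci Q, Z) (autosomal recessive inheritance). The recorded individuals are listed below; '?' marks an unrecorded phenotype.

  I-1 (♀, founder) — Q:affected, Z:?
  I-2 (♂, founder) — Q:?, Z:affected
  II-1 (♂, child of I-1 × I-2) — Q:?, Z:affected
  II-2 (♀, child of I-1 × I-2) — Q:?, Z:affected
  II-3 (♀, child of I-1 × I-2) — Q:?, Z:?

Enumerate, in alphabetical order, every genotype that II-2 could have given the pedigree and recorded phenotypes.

Q/I-1 aff ·: qq
Q/I-2 ? ·: QQ|Qq|qq
Q/II-1 ? I-1×I-2: Qq|qq
Q/II-2 ? I-1×I-2: Qq|qq
Q/II-3 ? I-1×I-2: Qq|qq
⇒ Q over [I-1,I-2,II-1,II-2,II-3]: 10 consistent
Z/I-1 ? ·: Zz|zz
Z/I-2 aff ·: zz
Z/II-1 aff I-1×I-2: zz
Z/II-2 aff I-1×I-2: zz
Z/II-3 ? I-1×I-2: Zz|zz
⇒ Z over [I-1,I-2,II-1,II-2,II-3]: 3 consistent

II-2 ∈ {Qq zz, qq zz}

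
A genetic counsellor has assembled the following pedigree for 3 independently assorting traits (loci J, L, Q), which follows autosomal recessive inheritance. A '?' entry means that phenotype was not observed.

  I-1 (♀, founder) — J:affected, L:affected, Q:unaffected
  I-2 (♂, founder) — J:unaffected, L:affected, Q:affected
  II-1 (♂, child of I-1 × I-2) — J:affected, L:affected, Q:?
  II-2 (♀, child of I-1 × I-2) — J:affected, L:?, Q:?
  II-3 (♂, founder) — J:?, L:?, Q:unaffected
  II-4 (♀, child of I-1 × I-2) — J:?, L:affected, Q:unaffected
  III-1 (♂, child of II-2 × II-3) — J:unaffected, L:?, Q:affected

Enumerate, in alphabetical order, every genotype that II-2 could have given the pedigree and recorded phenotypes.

II-2 ∈ {jj ll Qq, jj ll qq}

J/I-1 aff ·: jj
J/I-2 un ·: Jj
J/II-1 aff I-1×I-2: jj
J/II-2 aff I-1×I-2: jj
J/II-3 ? ·: JJ|Jj
J/II-4 ? I-1×I-2: Jj|jj
J/III-1 un II-2×II-3: Jj
⇒ J over [I-1,I-2,II-1,II-2,II-3,II-4,III-1]: 4 consistent
L/I-1 aff ·: ll
L/I-2 aff ·: ll
L/II-1 aff I-1×I-2: ll
L/II-2 ? I-1×I-2: ll
L/II-3 ? ·: LL|Ll|ll
L/II-4 aff I-1×I-2: ll
L/III-1 ? II-2×II-3: Ll|ll
⇒ L over [I-1,I-2,II-1,II-2,II-3,II-4,III-1]: 4 consistent
Q/I-1 un ·: QQ|Qq
Q/I-2 aff ·: qq
Q/II-1 ? I-1×I-2: Qq|qq
Q/II-2 ? I-1×I-2: Qq|qq
Q/II-3 un ·: Qq
Q/II-4 un I-1×I-2: Qq
Q/III-1 aff II-2×II-3: qq
⇒ Q over [I-1,I-2,II-1,II-2,II-3,II-4,III-1]: 5 consistent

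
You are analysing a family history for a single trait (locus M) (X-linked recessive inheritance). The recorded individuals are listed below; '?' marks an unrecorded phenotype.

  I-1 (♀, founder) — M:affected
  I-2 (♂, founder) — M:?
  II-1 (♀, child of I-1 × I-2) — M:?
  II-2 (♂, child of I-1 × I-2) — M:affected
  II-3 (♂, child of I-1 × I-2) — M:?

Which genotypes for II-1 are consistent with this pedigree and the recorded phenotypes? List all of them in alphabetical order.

M/I-1 aff ·: X^mX^m
M/I-2 ? ·: X^MY|X^mY
M/II-1 ? I-1×I-2: X^MX^m|X^mX^m
M/II-2 aff I-1×I-2: X^mY
M/II-3 ? I-1×I-2: X^mY
⇒ M over [I-1,I-2,II-1,II-2,II-3]: 2 consistent

II-1 ∈ {X^MX^m, X^mX^m}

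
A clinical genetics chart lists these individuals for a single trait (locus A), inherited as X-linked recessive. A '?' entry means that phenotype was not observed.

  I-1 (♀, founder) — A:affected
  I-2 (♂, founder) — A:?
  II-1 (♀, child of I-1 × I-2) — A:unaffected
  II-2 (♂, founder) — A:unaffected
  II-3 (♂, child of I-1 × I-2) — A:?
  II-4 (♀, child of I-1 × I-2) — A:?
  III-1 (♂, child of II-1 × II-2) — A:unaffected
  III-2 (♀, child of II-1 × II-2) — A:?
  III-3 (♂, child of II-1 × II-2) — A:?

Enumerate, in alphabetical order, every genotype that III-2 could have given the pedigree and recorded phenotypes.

III-2 ∈ {X^AX^A, X^AX^a}

A/I-1 aff ·: X^aX^a
A/I-2 ? ·: X^AY
A/II-1 un I-1×I-2: X^AX^a
A/II-2 un ·: X^AY
A/II-3 ? I-1×I-2: X^aY
A/II-4 ? I-1×I-2: X^AX^a
A/III-1 un II-1×II-2: X^AY
A/III-2 ? II-1×II-2: X^AX^A|X^AX^a
A/III-3 ? II-1×II-2: X^AY|X^aY
⇒ A over [I-1,I-2,II-1,II-2,II-3,II-4,III-1,III-2,III-3]: 4 consistent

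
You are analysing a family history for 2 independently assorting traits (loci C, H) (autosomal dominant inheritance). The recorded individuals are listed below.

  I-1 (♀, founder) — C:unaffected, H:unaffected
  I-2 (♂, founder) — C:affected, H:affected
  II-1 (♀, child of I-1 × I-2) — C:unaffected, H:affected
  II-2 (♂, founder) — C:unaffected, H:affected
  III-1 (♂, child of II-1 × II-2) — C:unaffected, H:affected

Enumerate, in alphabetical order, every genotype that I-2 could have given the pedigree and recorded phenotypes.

C/I-1 un ·: cc
C/I-2 aff ·: Cc
C/II-1 un I-1×I-2: cc
C/II-2 un ·: cc
C/III-1 un II-1×II-2: cc
⇒ C over [I-1,I-2,II-1,II-2,III-1]: 1 consistent
H/I-1 un ·: hh
H/I-2 aff ·: Hh|HH
H/II-1 aff I-1×I-2: Hh
H/II-2 aff ·: Hh|HH
H/III-1 aff II-1×II-2: Hh|HH
⇒ H over [I-1,I-2,II-1,II-2,III-1]: 8 consistent

I-2 ∈ {Cc HH, Cc Hh}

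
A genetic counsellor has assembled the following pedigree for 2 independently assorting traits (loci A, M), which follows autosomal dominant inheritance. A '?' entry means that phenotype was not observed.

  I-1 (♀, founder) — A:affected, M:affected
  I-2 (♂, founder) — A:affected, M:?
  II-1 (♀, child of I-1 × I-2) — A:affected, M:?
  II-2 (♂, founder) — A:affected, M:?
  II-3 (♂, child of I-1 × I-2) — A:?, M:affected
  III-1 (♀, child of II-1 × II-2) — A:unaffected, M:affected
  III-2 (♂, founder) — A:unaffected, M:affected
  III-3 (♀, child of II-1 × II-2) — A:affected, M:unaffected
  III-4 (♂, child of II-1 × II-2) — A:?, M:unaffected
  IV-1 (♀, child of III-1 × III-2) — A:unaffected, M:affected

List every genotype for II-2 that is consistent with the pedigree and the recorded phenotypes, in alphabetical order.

A/I-1 aff ·: Aa|AA
A/I-2 aff ·: Aa|AA
A/II-1 aff I-1×I-2: Aa
A/II-2 aff ·: Aa
A/II-3 ? I-1×I-2: aa|Aa|AA
A/III-1 un II-1×II-2: aa
A/III-2 un ·: aa
A/III-3 aff II-1×II-2: Aa|AA
A/III-4 ? II-1×II-2: aa|Aa|AA
A/IV-1 un III-1×III-2: aa
⇒ A over [I-1,I-2,II-1,II-2,II-3,III-1,III-2,III-3,III-4,IV-1]: 42 consistent
M/I-1 aff ·: Mm|MM
M/I-2 ? ·: mm|Mm|MM
M/II-1 ? I-1×I-2: mm|Mm
M/II-2 ? ·: mm|Mm
M/II-3 aff I-1×I-2: Mm|MM
M/III-1 aff II-1×II-2: Mm|MM
M/III-2 aff ·: Mm|MM
M/III-3 un II-1×II-2: mm
M/III-4 un II-1×II-2: mm
M/IV-1 aff III-1×III-2: Mm|MM
⇒ M over [I-1,I-2,II-1,II-2,II-3,III-1,III-2,III-3,III-4,IV-1]: 100 consistent

II-2 ∈ {Aa Mm, Aa mm}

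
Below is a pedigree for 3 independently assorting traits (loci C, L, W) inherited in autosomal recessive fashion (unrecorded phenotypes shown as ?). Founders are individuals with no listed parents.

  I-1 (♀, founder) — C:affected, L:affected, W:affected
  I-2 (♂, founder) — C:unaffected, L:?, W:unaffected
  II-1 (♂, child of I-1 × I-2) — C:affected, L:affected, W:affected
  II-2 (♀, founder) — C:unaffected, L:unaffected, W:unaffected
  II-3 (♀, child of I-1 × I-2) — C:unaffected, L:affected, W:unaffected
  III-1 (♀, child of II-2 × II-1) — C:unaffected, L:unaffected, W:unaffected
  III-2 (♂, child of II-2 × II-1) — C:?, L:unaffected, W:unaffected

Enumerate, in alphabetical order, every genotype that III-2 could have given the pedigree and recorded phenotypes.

III-2 ∈ {Cc Ll Ww, cc Ll Ww}

C/I-1 aff ·: cc
C/I-2 un ·: Cc
C/II-1 aff I-1×I-2: cc
C/II-2 un ·: CC|Cc
C/II-3 un I-1×I-2: Cc
C/III-1 un II-2×II-1: Cc
C/III-2 ? II-2×II-1: Cc|cc
⇒ C over [I-1,I-2,II-1,II-2,II-3,III-1,III-2]: 3 consistent
L/I-1 aff ·: ll
L/I-2 ? ·: Ll|ll
L/II-1 aff I-1×I-2: ll
L/II-2 un ·: LL|Ll
L/II-3 aff I-1×I-2: ll
L/III-1 un II-2×II-1: Ll
L/III-2 un II-2×II-1: Ll
⇒ L over [I-1,I-2,II-1,II-2,II-3,III-1,III-2]: 4 consistent
W/I-1 aff ·: ww
W/I-2 un ·: Ww
W/II-1 aff I-1×I-2: ww
W/II-2 un ·: WW|Ww
W/II-3 un I-1×I-2: Ww
W/III-1 un II-2×II-1: Ww
W/III-2 un II-2×II-1: Ww
⇒ W over [I-1,I-2,II-1,II-2,II-3,III-1,III-2]: 2 consistent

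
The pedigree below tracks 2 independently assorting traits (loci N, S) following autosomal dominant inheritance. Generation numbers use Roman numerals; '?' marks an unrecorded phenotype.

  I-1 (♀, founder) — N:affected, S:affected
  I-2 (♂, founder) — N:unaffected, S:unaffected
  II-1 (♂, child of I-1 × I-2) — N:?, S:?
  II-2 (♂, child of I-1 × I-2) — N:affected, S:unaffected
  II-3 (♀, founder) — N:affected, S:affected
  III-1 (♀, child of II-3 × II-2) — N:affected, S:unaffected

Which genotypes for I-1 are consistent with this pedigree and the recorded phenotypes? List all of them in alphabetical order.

I-1 ∈ {NN Ss, Nn Ss}

N/I-1 aff ·: Nn|NN
N/I-2 un ·: nn
N/II-1 ? I-1×I-2: nn|Nn
N/II-2 aff I-1×I-2: Nn
N/II-3 aff ·: Nn|NN
N/III-1 aff II-3×II-2: Nn|NN
⇒ N over [I-1,I-2,II-1,II-2,II-3,III-1]: 12 consistent
S/I-1 aff ·: Ss
S/I-2 un ·: ss
S/II-1 ? I-1×I-2: ss|Ss
S/II-2 un I-1×I-2: ss
S/II-3 aff ·: Ss
S/III-1 un II-3×II-2: ss
⇒ S over [I-1,I-2,II-1,II-2,II-3,III-1]: 2 consistent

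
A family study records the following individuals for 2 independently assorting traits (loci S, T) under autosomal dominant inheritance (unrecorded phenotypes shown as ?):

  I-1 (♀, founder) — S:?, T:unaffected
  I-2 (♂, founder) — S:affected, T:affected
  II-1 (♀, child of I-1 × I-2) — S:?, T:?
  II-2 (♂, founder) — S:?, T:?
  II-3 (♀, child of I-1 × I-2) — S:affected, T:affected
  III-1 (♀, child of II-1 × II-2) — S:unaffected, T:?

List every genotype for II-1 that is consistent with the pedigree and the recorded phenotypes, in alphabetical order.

II-1 ∈ {Ss Tt, Ss tt, ss Tt, ss tt}

S/I-1 ? ·: ss|Ss|SS
S/I-2 aff ·: Ss|SS
S/II-1 ? I-1×I-2: ss|Ss
S/II-2 ? ·: ss|Ss
S/II-3 aff I-1×I-2: Ss|SS
S/III-1 un II-1×II-2: ss
⇒ S over [I-1,I-2,II-1,II-2,II-3,III-1]: 22 consistent
T/I-1 un ·: tt
T/I-2 aff ·: Tt|TT
T/II-1 ? I-1×I-2: tt|Tt
T/II-2 ? ·: tt|Tt|TT
T/II-3 aff I-1×I-2: Tt
T/III-1 ? II-1×II-2: tt|Tt|TT
⇒ T over [I-1,I-2,II-1,II-2,II-3,III-1]: 18 consistent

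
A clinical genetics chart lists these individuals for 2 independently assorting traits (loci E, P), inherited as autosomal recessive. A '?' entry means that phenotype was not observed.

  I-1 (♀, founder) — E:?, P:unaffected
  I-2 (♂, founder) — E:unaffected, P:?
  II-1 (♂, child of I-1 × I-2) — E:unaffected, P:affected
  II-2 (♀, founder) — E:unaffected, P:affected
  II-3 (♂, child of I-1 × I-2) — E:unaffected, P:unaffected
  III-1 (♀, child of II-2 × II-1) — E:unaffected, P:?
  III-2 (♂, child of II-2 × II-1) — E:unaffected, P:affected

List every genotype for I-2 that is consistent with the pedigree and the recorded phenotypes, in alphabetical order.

I-2 ∈ {EE Pp, EE pp, Ee Pp, Ee pp}

E/I-1 ? ·: EE|Ee|ee
E/I-2 un ·: EE|Ee
E/II-1 un I-1×I-2: EE|Ee
E/II-2 un ·: EE|Ee
E/II-3 un I-1×I-2: EE|Ee
E/III-1 un II-2×II-1: EE|Ee
E/III-2 un II-2×II-1: EE|Ee
⇒ E over [I-1,I-2,II-1,II-2,II-3,III-1,III-2]: 99 consistent
P/I-1 un ·: Pp
P/I-2 ? ·: Pp|pp
P/II-1 aff I-1×I-2: pp
P/II-2 aff ·: pp
P/II-3 un I-1×I-2: PP|Pp
P/III-1 ? II-2×II-1: pp
P/III-2 aff II-2×II-1: pp
⇒ P over [I-1,I-2,II-1,II-2,II-3,III-1,III-2]: 3 consistent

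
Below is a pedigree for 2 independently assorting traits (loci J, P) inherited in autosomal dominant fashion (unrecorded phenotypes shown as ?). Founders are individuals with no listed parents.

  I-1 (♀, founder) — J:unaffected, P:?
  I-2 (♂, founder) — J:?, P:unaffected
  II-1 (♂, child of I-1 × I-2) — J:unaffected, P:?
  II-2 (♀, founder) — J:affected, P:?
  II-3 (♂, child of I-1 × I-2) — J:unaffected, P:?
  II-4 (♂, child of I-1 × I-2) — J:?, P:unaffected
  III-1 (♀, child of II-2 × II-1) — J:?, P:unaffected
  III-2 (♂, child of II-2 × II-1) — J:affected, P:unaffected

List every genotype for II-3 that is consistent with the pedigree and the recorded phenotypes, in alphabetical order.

J/I-1 un ·: jj
J/I-2 ? ·: jj|Jj
J/II-1 un I-1×I-2: jj
J/II-2 aff ·: Jj|JJ
J/II-3 un I-1×I-2: jj
J/II-4 ? I-1×I-2: jj|Jj
J/III-1 ? II-2×II-1: jj|Jj
J/III-2 aff II-2×II-1: Jj
⇒ J over [I-1,I-2,II-1,II-2,II-3,II-4,III-1,III-2]: 9 consistent
P/I-1 ? ·: pp|Pp
P/I-2 un ·: pp
P/II-1 ? I-1×I-2: pp|Pp
P/II-2 ? ·: pp|Pp
P/II-3 ? I-1×I-2: pp|Pp
P/II-4 un I-1×I-2: pp
P/III-1 un II-2×II-1: pp
P/III-2 un II-2×II-1: pp
⇒ P over [I-1,I-2,II-1,II-2,II-3,II-4,III-1,III-2]: 10 consistent

II-3 ∈ {jj Pp, jj pp}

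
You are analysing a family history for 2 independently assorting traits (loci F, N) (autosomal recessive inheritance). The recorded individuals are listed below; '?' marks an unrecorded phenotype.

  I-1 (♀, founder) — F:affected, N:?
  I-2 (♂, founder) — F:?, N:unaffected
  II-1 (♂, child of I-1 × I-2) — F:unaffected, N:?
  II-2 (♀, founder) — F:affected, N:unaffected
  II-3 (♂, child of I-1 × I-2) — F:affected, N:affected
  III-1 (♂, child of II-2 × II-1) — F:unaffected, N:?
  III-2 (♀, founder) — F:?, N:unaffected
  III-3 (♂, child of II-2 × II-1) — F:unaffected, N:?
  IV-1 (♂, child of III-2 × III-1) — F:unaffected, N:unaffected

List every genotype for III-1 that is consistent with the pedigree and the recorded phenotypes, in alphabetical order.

F/I-1 aff ·: ff
F/I-2 ? ·: Ff
F/II-1 un I-1×I-2: Ff
F/II-2 aff ·: ff
F/II-3 aff I-1×I-2: ff
F/III-1 un II-2×II-1: Ff
F/III-2 ? ·: FF|Ff|ff
F/III-3 un II-2×II-1: Ff
F/IV-1 un III-2×III-1: FF|Ff
⇒ F over [I-1,I-2,II-1,II-2,II-3,III-1,III-2,III-3,IV-1]: 5 consistent
N/I-1 ? ·: Nn|nn
N/I-2 un ·: Nn
N/II-1 ? I-1×I-2: NN|Nn|nn
N/II-2 un ·: NN|Nn
N/II-3 aff I-1×I-2: nn
N/III-1 ? II-2×II-1: NN|Nn|nn
N/III-2 un ·: NN|Nn
N/III-3 ? II-2×II-1: NN|Nn|nn
N/IV-1 un III-2×III-1: NN|Nn
⇒ N over [I-1,I-2,II-1,II-2,II-3,III-1,III-2,III-3,IV-1]: 131 consistent

III-1 ∈ {Ff NN, Ff Nn, Ff nn}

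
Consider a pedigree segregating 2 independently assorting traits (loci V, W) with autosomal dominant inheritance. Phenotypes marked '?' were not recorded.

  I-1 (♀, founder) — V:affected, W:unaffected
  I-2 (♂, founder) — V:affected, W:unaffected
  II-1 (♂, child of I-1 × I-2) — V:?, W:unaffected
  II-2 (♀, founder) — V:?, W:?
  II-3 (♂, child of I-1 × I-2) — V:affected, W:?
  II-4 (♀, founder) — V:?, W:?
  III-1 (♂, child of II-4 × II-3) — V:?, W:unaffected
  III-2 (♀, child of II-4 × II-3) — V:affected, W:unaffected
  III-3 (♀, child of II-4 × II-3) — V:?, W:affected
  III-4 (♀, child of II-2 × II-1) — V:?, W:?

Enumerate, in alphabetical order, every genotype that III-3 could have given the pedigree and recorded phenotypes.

III-3 ∈ {VV Ww, Vv Ww, vv Ww}

V/I-1 aff ·: Vv|VV
V/I-2 aff ·: Vv|VV
V/II-1 ? I-1×I-2: vv|Vv|VV
V/II-2 ? ·: vv|Vv|VV
V/II-3 aff I-1×I-2: Vv|VV
V/II-4 ? ·: vv|Vv|VV
V/III-1 ? II-4×II-3: vv|Vv|VV
V/III-2 aff II-4×II-3: Vv|VV
V/III-3 ? II-4×II-3: vv|Vv|VV
V/III-4 ? II-2×II-1: vv|Vv|VV
⇒ V over [I-1,I-2,II-1,II-2,II-3,II-4,III-1,III-2,III-3,III-4]: 1520 consistent
W/I-1 un ·: ww
W/I-2 un ·: ww
W/II-1 un I-1×I-2: ww
W/II-2 ? ·: ww|Ww|WW
W/II-3 ? I-1×I-2: ww
W/II-4 ? ·: Ww
W/III-1 un II-4×II-3: ww
W/III-2 un II-4×II-3: ww
W/III-3 aff II-4×II-3: Ww
W/III-4 ? II-2×II-1: ww|Ww
⇒ W over [I-1,I-2,II-1,II-2,II-3,II-4,III-1,III-2,III-3,III-4]: 4 consistent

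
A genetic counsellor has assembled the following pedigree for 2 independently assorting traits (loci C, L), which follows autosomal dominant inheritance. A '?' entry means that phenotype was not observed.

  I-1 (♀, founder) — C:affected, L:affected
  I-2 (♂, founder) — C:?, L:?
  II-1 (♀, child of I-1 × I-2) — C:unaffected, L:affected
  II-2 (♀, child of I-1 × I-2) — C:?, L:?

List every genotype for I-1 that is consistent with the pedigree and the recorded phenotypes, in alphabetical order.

C/I-1 aff ·: Cc
C/I-2 ? ·: cc|Cc
C/II-1 un I-1×I-2: cc
C/II-2 ? I-1×I-2: cc|Cc|CC
⇒ C over [I-1,I-2,II-1,II-2]: 5 consistent
L/I-1 aff ·: Ll|LL
L/I-2 ? ·: ll|Ll|LL
L/II-1 aff I-1×I-2: Ll|LL
L/II-2 ? I-1×I-2: ll|Ll|LL
⇒ L over [I-1,I-2,II-1,II-2]: 18 consistent

I-1 ∈ {Cc LL, Cc Ll}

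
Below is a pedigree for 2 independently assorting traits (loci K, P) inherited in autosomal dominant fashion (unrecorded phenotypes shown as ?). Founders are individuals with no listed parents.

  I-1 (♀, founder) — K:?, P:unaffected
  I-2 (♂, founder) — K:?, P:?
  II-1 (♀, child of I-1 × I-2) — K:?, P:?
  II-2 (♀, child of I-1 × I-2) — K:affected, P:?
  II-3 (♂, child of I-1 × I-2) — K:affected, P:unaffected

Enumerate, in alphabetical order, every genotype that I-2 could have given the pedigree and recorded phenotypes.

I-2 ∈ {KK Pp, KK pp, Kk Pp, Kk pp, kk Pp, kk pp}

K/I-1 ? ·: kk|Kk|KK
K/I-2 ? ·: kk|Kk|KK
K/II-1 ? I-1×I-2: kk|Kk|KK
K/II-2 aff I-1×I-2: Kk|KK
K/II-3 aff I-1×I-2: Kk|KK
⇒ K over [I-1,I-2,II-1,II-2,II-3]: 35 consistent
P/I-1 un ·: pp
P/I-2 ? ·: pp|Pp
P/II-1 ? I-1×I-2: pp|Pp
P/II-2 ? I-1×I-2: pp|Pp
P/II-3 un I-1×I-2: pp
⇒ P over [I-1,I-2,II-1,II-2,II-3]: 5 consistent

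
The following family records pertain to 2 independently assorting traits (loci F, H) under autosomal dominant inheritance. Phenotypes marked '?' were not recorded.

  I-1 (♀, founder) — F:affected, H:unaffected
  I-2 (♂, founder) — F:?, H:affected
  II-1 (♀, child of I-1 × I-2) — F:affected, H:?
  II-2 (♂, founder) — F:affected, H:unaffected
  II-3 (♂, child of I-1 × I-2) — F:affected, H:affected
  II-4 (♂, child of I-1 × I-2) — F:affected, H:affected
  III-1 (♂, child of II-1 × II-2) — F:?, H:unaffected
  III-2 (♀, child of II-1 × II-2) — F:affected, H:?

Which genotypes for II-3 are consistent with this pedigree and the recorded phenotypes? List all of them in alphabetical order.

F/I-1 aff ·: Ff|FF
F/I-2 ? ·: ff|Ff|FF
F/II-1 aff I-1×I-2: Ff|FF
F/II-2 aff ·: Ff|FF
F/II-3 aff I-1×I-2: Ff|FF
F/II-4 aff I-1×I-2: Ff|FF
F/III-1 ? II-1×II-2: ff|Ff|FF
F/III-2 aff II-1×II-2: Ff|FF
⇒ F over [I-1,I-2,II-1,II-2,II-3,II-4,III-1,III-2]: 205 consistent
H/I-1 un ·: hh
H/I-2 aff ·: Hh|HH
H/II-1 ? I-1×I-2: hh|Hh
H/II-2 un ·: hh
H/II-3 aff I-1×I-2: Hh
H/II-4 aff I-1×I-2: Hh
H/III-1 un II-1×II-2: hh
H/III-2 ? II-1×II-2: hh|Hh
⇒ H over [I-1,I-2,II-1,II-2,II-3,II-4,III-1,III-2]: 5 consistent

II-3 ∈ {FF Hh, Ff Hh}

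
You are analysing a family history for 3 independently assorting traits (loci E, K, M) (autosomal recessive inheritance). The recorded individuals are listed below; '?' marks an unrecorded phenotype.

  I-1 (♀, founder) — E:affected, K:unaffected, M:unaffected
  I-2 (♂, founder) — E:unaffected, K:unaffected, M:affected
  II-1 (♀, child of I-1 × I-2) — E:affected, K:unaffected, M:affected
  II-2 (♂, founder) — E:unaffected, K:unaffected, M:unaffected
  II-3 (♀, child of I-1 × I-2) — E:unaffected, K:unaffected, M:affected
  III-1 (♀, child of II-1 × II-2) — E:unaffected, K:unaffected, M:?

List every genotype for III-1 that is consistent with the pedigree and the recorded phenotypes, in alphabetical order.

III-1 ∈ {Ee KK Mm, Ee KK mm, Ee Kk Mm, Ee Kk mm}

E/I-1 aff ·: ee
E/I-2 un ·: Ee
E/II-1 aff I-1×I-2: ee
E/II-2 un ·: EE|Ee
E/II-3 un I-1×I-2: Ee
E/III-1 un II-1×II-2: Ee
⇒ E over [I-1,I-2,II-1,II-2,II-3,III-1]: 2 consistent
K/I-1 un ·: KK|Kk
K/I-2 un ·: KK|Kk
K/II-1 un I-1×I-2: KK|Kk
K/II-2 un ·: KK|Kk
K/II-3 un I-1×I-2: KK|Kk
K/III-1 un II-1×II-2: KK|Kk
⇒ K over [I-1,I-2,II-1,II-2,II-3,III-1]: 45 consistent
M/I-1 un ·: Mm
M/I-2 aff ·: mm
M/II-1 aff I-1×I-2: mm
M/II-2 un ·: MM|Mm
M/II-3 aff I-1×I-2: mm
M/III-1 ? II-1×II-2: Mm|mm
⇒ M over [I-1,I-2,II-1,II-2,II-3,III-1]: 3 consistent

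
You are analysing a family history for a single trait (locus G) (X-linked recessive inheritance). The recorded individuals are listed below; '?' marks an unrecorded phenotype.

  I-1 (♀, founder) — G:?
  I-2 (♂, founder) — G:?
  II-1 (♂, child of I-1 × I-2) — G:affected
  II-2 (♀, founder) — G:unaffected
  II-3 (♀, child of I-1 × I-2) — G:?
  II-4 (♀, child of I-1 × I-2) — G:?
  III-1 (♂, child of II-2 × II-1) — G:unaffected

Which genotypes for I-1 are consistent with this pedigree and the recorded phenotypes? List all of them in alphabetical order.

G/I-1 ? ·: X^GX^g|X^gX^g
G/I-2 ? ·: X^GY|X^gY
G/II-1 aff I-1×I-2: X^gY
G/II-2 un ·: X^GX^G|X^GX^g
G/II-3 ? I-1×I-2: X^GX^G|X^GX^g|X^gX^g
G/II-4 ? I-1×I-2: X^GX^G|X^GX^g|X^gX^g
G/III-1 un II-2×II-1: X^GY
⇒ G over [I-1,I-2,II-1,II-2,II-3,II-4,III-1]: 20 consistent

I-1 ∈ {X^GX^g, X^gX^g}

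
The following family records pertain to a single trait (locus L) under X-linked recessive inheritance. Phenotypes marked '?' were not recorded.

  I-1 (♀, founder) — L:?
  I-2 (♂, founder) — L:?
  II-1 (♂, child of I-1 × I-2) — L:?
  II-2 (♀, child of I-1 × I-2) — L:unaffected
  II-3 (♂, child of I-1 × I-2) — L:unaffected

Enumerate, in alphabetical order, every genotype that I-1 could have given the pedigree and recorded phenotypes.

I-1 ∈ {X^LX^L, X^LX^l}

L/I-1 ? ·: X^LX^L|X^LX^l
L/I-2 ? ·: X^LY|X^lY
L/II-1 ? I-1×I-2: X^LY|X^lY
L/II-2 un I-1×I-2: X^LX^L|X^LX^l
L/II-3 un I-1×I-2: X^LY
⇒ L over [I-1,I-2,II-1,II-2,II-3]: 8 consistent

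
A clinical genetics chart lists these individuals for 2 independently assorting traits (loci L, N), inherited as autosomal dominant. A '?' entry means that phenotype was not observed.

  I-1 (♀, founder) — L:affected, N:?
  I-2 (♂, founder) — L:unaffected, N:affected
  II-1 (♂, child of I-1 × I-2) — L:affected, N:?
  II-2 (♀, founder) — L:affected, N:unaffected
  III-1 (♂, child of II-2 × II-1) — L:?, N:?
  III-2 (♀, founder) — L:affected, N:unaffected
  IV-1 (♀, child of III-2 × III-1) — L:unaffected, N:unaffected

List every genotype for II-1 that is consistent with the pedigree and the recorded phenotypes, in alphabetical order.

II-1 ∈ {Ll NN, Ll Nn, Ll nn}

L/I-1 aff ·: Ll|LL
L/I-2 un ·: ll
L/II-1 aff I-1×I-2: Ll
L/II-2 aff ·: Ll|LL
L/III-1 ? II-2×II-1: ll|Ll
L/III-2 aff ·: Ll
L/IV-1 un III-2×III-1: ll
⇒ L over [I-1,I-2,II-1,II-2,III-1,III-2,IV-1]: 6 consistent
N/I-1 ? ·: nn|Nn|NN
N/I-2 aff ·: Nn|NN
N/II-1 ? I-1×I-2: nn|Nn|NN
N/II-2 un ·: nn
N/III-1 ? II-2×II-1: nn|Nn
N/III-2 un ·: nn
N/IV-1 un III-2×III-1: nn
⇒ N over [I-1,I-2,II-1,II-2,III-1,III-2,IV-1]: 16 consistent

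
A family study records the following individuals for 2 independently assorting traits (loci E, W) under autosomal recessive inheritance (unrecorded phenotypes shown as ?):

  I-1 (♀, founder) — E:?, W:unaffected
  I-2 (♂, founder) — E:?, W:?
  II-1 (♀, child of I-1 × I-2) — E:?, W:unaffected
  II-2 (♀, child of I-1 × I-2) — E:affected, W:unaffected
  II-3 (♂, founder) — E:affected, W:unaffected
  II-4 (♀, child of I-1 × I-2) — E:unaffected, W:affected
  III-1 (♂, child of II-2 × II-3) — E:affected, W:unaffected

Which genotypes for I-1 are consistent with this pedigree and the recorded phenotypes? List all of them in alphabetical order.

I-1 ∈ {Ee Ww, ee Ww}

E/I-1 ? ·: Ee|ee
E/I-2 ? ·: Ee|ee
E/II-1 ? I-1×I-2: EE|Ee|ee
E/II-2 aff I-1×I-2: ee
E/II-3 aff ·: ee
E/II-4 un I-1×I-2: EE|Ee
E/III-1 aff II-2×II-3: ee
⇒ E over [I-1,I-2,II-1,II-2,II-3,II-4,III-1]: 10 consistent
W/I-1 un ·: Ww
W/I-2 ? ·: Ww|ww
W/II-1 un I-1×I-2: WW|Ww
W/II-2 un I-1×I-2: WW|Ww
W/II-3 un ·: WW|Ww
W/II-4 aff I-1×I-2: ww
W/III-1 un II-2×II-3: WW|Ww
⇒ W over [I-1,I-2,II-1,II-2,II-3,II-4,III-1]: 18 consistent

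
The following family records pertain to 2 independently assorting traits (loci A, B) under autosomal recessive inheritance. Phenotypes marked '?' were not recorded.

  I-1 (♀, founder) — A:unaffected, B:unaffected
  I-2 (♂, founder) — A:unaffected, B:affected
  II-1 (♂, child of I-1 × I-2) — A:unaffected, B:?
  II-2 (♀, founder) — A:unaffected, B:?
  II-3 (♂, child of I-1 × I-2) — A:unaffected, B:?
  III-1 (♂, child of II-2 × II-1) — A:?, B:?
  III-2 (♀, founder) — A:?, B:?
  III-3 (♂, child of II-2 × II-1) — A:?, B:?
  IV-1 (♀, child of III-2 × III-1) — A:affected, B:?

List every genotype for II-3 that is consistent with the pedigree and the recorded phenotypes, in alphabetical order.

II-3 ∈ {AA Bb, AA bb, Aa Bb, Aa bb}

A/I-1 un ·: AA|Aa
A/I-2 un ·: AA|Aa
A/II-1 un I-1×I-2: AA|Aa
A/II-2 un ·: AA|Aa
A/II-3 un I-1×I-2: AA|Aa
A/III-1 ? II-2×II-1: Aa|aa
A/III-2 ? ·: Aa|aa
A/III-3 ? II-2×II-1: AA|Aa|aa
A/IV-1 aff III-2×III-1: aa
⇒ A over [I-1,I-2,II-1,II-2,II-3,III-1,III-2,III-3,IV-1]: 124 consistent
B/I-1 un ·: BB|Bb
B/I-2 aff ·: bb
B/II-1 ? I-1×I-2: Bb|bb
B/II-2 ? ·: BB|Bb|bb
B/II-3 ? I-1×I-2: Bb|bb
B/III-1 ? II-2×II-1: BB|Bb|bb
B/III-2 ? ·: BB|Bb|bb
B/III-3 ? II-2×II-1: BB|Bb|bb
B/IV-1 ? III-2×III-1: BB|Bb|bb
⇒ B over [I-1,I-2,II-1,II-2,II-3,III-1,III-2,III-3,IV-1]: 333 consistent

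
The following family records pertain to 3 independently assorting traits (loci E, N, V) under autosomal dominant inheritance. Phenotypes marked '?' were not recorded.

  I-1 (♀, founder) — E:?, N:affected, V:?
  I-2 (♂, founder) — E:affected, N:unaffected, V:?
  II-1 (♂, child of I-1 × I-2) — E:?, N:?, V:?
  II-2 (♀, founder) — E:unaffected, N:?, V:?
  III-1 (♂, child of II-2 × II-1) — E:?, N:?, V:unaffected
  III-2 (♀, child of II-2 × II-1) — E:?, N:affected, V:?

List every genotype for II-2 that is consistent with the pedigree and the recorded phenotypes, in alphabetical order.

II-2 ∈ {ee NN Vv, ee NN vv, ee Nn Vv, ee Nn vv, ee nn Vv, ee nn vv}

E/I-1 ? ·: ee|Ee|EE
E/I-2 aff ·: Ee|EE
E/II-1 ? I-1×I-2: ee|Ee|EE
E/II-2 un ·: ee
E/III-1 ? II-2×II-1: ee|Ee
E/III-2 ? II-2×II-1: ee|Ee
⇒ E over [I-1,I-2,II-1,II-2,III-1,III-2]: 26 consistent
N/I-1 aff ·: Nn|NN
N/I-2 un ·: nn
N/II-1 ? I-1×I-2: nn|Nn
N/II-2 ? ·: nn|Nn|NN
N/III-1 ? II-2×II-1: nn|Nn|NN
N/III-2 aff II-2×II-1: Nn|NN
⇒ N over [I-1,I-2,II-1,II-2,III-1,III-2]: 27 consistent
V/I-1 ? ·: vv|Vv|VV
V/I-2 ? ·: vv|Vv|VV
V/II-1 ? I-1×I-2: vv|Vv
V/II-2 ? ·: vv|Vv
V/III-1 un II-2×II-1: vv
V/III-2 ? II-2×II-1: vv|Vv|VV
⇒ V over [I-1,I-2,II-1,II-2,III-1,III-2]: 47 consistent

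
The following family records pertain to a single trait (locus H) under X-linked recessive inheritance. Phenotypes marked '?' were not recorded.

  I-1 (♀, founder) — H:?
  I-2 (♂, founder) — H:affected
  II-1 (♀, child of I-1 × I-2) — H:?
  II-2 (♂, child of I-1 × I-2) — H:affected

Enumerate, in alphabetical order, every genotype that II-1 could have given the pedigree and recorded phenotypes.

H/I-1 ? ·: X^HX^h|X^hX^h
H/I-2 aff ·: X^hY
H/II-1 ? I-1×I-2: X^HX^h|X^hX^h
H/II-2 aff I-1×I-2: X^hY
⇒ H over [I-1,I-2,II-1,II-2]: 3 consistent

II-1 ∈ {X^HX^h, X^hX^h}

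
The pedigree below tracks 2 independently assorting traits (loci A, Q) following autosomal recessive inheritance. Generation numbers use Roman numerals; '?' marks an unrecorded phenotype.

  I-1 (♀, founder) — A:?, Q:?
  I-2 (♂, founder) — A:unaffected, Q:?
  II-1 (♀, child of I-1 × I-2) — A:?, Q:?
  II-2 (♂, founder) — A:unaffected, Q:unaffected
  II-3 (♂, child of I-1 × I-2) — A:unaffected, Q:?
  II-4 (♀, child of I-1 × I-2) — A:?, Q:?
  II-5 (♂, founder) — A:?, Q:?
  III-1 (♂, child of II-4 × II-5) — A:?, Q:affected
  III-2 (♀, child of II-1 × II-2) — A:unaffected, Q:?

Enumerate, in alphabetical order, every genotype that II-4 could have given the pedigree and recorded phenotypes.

II-4 ∈ {AA Qq, AA qq, Aa Qq, Aa qq, aa Qq, aa qq}

A/I-1 ? ·: AA|Aa|aa
A/I-2 un ·: AA|Aa
A/II-1 ? I-1×I-2: AA|Aa|aa
A/II-2 un ·: AA|Aa
A/II-3 un I-1×I-2: AA|Aa
A/II-4 ? I-1×I-2: AA|Aa|aa
A/II-5 ? ·: AA|Aa|aa
A/III-1 ? II-4×II-5: AA|Aa|aa
A/III-2 un II-1×II-2: AA|Aa
⇒ A over [I-1,I-2,II-1,II-2,II-3,II-4,II-5,III-1,III-2]: 684 consistent
Q/I-1 ? ·: QQ|Qq|qq
Q/I-2 ? ·: QQ|Qq|qq
Q/II-1 ? I-1×I-2: QQ|Qq|qq
Q/II-2 un ·: QQ|Qq
Q/II-3 ? I-1×I-2: QQ|Qq|qq
Q/II-4 ? I-1×I-2: Qq|qq
Q/II-5 ? ·: Qq|qq
Q/III-1 aff II-4×II-5: qq
Q/III-2 ? II-1×II-2: QQ|Qq|qq
⇒ Q over [I-1,I-2,II-1,II-2,II-3,II-4,II-5,III-1,III-2]: 350 consistent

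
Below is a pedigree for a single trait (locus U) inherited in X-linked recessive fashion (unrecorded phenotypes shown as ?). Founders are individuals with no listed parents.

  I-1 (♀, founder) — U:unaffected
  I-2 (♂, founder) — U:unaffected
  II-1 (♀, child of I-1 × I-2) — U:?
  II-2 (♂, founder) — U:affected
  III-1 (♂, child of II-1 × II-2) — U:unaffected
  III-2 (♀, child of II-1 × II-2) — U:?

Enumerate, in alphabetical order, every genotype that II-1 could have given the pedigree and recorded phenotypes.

II-1 ∈ {X^UX^U, X^UX^u}

U/I-1 un ·: X^UX^U|X^UX^u
U/I-2 un ·: X^UY
U/II-1 ? I-1×I-2: X^UX^U|X^UX^u
U/II-2 aff ·: X^uY
U/III-1 un II-1×II-2: X^UY
U/III-2 ? II-1×II-2: X^UX^u|X^uX^u
⇒ U over [I-1,I-2,II-1,II-2,III-1,III-2]: 4 consistent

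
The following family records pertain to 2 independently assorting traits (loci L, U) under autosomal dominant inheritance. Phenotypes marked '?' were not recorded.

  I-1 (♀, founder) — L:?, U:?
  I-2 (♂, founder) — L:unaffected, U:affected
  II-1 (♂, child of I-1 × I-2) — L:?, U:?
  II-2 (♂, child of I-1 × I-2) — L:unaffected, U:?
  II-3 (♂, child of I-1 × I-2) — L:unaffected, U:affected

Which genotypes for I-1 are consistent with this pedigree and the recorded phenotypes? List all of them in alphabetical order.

L/I-1 ? ·: ll|Ll
L/I-2 un ·: ll
L/II-1 ? I-1×I-2: ll|Ll
L/II-2 un I-1×I-2: ll
L/II-3 un I-1×I-2: ll
⇒ L over [I-1,I-2,II-1,II-2,II-3]: 3 consistent
U/I-1 ? ·: uu|Uu|UU
U/I-2 aff ·: Uu|UU
U/II-1 ? I-1×I-2: uu|Uu|UU
U/II-2 ? I-1×I-2: uu|Uu|UU
U/II-3 aff I-1×I-2: Uu|UU
⇒ U over [I-1,I-2,II-1,II-2,II-3]: 40 consistent

I-1 ∈ {Ll UU, Ll Uu, Ll uu, ll UU, ll Uu, ll uu}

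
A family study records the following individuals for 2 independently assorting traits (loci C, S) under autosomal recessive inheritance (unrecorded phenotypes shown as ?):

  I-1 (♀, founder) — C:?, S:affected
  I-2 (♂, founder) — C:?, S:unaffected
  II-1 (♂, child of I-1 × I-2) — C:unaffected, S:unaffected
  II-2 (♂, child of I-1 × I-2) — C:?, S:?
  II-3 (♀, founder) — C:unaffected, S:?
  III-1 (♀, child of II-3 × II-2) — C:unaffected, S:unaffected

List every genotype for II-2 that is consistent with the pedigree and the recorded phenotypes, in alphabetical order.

C/I-1 ? ·: CC|Cc|cc
C/I-2 ? ·: CC|Cc|cc
C/II-1 un I-1×I-2: CC|Cc
C/II-2 ? I-1×I-2: CC|Cc|cc
C/II-3 un ·: CC|Cc
C/III-1 un II-3×II-2: CC|Cc
⇒ C over [I-1,I-2,II-1,II-2,II-3,III-1]: 69 consistent
S/I-1 aff ·: ss
S/I-2 un ·: SS|Ss
S/II-1 un I-1×I-2: Ss
S/II-2 ? I-1×I-2: Ss|ss
S/II-3 ? ·: SS|Ss|ss
S/III-1 un II-3×II-2: SS|Ss
⇒ S over [I-1,I-2,II-1,II-2,II-3,III-1]: 12 consistent

II-2 ∈ {CC Ss, CC ss, Cc Ss, Cc ss, cc Ss, cc ss}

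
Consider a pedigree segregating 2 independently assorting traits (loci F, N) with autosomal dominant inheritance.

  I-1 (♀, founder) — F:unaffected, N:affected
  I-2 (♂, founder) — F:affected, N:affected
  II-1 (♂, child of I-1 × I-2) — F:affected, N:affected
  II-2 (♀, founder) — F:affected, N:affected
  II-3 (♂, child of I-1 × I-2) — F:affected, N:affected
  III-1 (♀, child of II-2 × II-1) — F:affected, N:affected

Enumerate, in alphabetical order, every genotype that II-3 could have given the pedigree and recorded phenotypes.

F/I-1 un ·: ff
F/I-2 aff ·: Ff|FF
F/II-1 aff I-1×I-2: Ff
F/II-2 aff ·: Ff|FF
F/II-3 aff I-1×I-2: Ff
F/III-1 aff II-2×II-1: Ff|FF
⇒ F over [I-1,I-2,II-1,II-2,II-3,III-1]: 8 consistent
N/I-1 aff ·: Nn|NN
N/I-2 aff ·: Nn|NN
N/II-1 aff I-1×I-2: Nn|NN
N/II-2 aff ·: Nn|NN
N/II-3 aff I-1×I-2: Nn|NN
N/III-1 aff II-2×II-1: Nn|NN
⇒ N over [I-1,I-2,II-1,II-2,II-3,III-1]: 45 consistent

II-3 ∈ {Ff NN, Ff Nn}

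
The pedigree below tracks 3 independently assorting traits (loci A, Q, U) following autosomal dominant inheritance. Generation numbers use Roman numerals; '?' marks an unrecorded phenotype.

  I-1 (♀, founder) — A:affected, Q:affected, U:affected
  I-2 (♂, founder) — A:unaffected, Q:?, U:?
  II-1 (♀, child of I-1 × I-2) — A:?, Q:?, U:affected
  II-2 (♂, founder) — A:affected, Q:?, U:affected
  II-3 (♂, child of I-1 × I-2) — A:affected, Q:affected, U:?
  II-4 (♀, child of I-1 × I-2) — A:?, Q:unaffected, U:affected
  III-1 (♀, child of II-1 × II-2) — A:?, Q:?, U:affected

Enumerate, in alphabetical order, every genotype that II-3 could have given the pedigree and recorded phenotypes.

A/I-1 aff ·: Aa|AA
A/I-2 un ·: aa
A/II-1 ? I-1×I-2: aa|Aa
A/II-2 aff ·: Aa|AA
A/II-3 aff I-1×I-2: Aa
A/II-4 ? I-1×I-2: aa|Aa
A/III-1 ? II-1×II-2: aa|Aa|AA
⇒ A over [I-1,I-2,II-1,II-2,II-3,II-4,III-1]: 21 consistent
Q/I-1 aff ·: Qq
Q/I-2 ? ·: qq|Qq
Q/II-1 ? I-1×I-2: qq|Qq|QQ
Q/II-2 ? ·: qq|Qq|QQ
Q/II-3 aff I-1×I-2: Qq|QQ
Q/II-4 un I-1×I-2: qq
Q/III-1 ? II-1×II-2: qq|Qq|QQ
⇒ Q over [I-1,I-2,II-1,II-2,II-3,II-4,III-1]: 41 consistent
U/I-1 aff ·: Uu|UU
U/I-2 ? ·: uu|Uu|UU
U/II-1 aff I-1×I-2: Uu|UU
U/II-2 aff ·: Uu|UU
U/II-3 ? I-1×I-2: uu|Uu|UU
U/II-4 aff I-1×I-2: Uu|UU
U/III-1 aff II-1×II-2: Uu|UU
⇒ U over [I-1,I-2,II-1,II-2,II-3,II-4,III-1]: 113 consistent

II-3 ∈ {Aa QQ UU, Aa QQ Uu, Aa QQ uu, Aa Qq UU, Aa Qq Uu, Aa Qq uu}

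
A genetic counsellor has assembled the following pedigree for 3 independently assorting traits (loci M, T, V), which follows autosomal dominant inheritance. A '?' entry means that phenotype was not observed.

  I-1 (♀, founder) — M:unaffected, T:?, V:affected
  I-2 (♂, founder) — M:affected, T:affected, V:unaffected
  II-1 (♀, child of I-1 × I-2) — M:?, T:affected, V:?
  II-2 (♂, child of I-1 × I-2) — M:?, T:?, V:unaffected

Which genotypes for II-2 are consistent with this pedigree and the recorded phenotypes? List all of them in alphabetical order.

II-2 ∈ {Mm TT vv, Mm Tt vv, Mm tt vv, mm TT vv, mm Tt vv, mm tt vv}

M/I-1 un ·: mm
M/I-2 aff ·: Mm|MM
M/II-1 ? I-1×I-2: mm|Mm
M/II-2 ? I-1×I-2: mm|Mm
⇒ M over [I-1,I-2,II-1,II-2]: 5 consistent
T/I-1 ? ·: tt|Tt|TT
T/I-2 aff ·: Tt|TT
T/II-1 aff I-1×I-2: Tt|TT
T/II-2 ? I-1×I-2: tt|Tt|TT
⇒ T over [I-1,I-2,II-1,II-2]: 18 consistent
V/I-1 aff ·: Vv
V/I-2 un ·: vv
V/II-1 ? I-1×I-2: vv|Vv
V/II-2 un I-1×I-2: vv
⇒ V over [I-1,I-2,II-1,II-2]: 2 consistent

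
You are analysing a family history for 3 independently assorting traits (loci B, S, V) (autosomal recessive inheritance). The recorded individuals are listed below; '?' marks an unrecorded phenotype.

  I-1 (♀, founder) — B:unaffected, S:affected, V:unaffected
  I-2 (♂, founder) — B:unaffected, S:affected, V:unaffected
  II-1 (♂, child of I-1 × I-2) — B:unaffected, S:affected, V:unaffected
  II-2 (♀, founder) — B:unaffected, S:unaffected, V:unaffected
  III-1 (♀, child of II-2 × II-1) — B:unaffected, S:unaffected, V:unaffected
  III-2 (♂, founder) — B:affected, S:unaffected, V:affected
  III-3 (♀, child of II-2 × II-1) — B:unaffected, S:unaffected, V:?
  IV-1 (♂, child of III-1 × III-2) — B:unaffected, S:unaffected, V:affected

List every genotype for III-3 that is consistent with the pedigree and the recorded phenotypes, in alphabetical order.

B/I-1 un ·: BB|Bb
B/I-2 un ·: BB|Bb
B/II-1 un I-1×I-2: BB|Bb
B/II-2 un ·: BB|Bb
B/III-1 un II-2×II-1: BB|Bb
B/III-2 aff ·: bb
B/III-3 un II-2×II-1: BB|Bb
B/IV-1 un III-1×III-2: Bb
⇒ B over [I-1,I-2,II-1,II-2,III-1,III-2,III-3,IV-1]: 44 consistent
S/I-1 aff ·: ss
S/I-2 aff ·: ss
S/II-1 aff I-1×I-2: ss
S/II-2 un ·: SS|Ss
S/III-1 un II-2×II-1: Ss
S/III-2 un ·: SS|Ss
S/III-3 un II-2×II-1: Ss
S/IV-1 un III-1×III-2: SS|Ss
⇒ S over [I-1,I-2,II-1,II-2,III-1,III-2,III-3,IV-1]: 8 consistent
V/I-1 un ·: VV|Vv
V/I-2 un ·: VV|Vv
V/II-1 un I-1×I-2: VV|Vv
V/II-2 un ·: VV|Vv
V/III-1 un II-2×II-1: Vv
V/III-2 aff ·: vv
V/III-3 ? II-2×II-1: VV|Vv|vv
V/IV-1 aff III-1×III-2: vv
⇒ V over [I-1,I-2,II-1,II-2,III-1,III-2,III-3,IV-1]: 23 consistent

III-3 ∈ {BB Ss VV, BB Ss Vv, BB Ss vv, Bb Ss VV, Bb Ss Vv, Bb Ss vv}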